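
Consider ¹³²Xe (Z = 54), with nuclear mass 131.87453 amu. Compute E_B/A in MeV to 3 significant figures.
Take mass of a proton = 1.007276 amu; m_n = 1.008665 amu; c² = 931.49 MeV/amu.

With 54 protons and 78 neutrons (A = 132):
Σm = 54·m_p + 78·m_n = 54.392904 + 78.675870 = 133.068774 amu
Mass defect Δm = 133.068774 − 131.87453 = 1.194244 amu
Binding energy = Δm·c² = 1.194244 × 931.49 MeV/amu = 1112.426 MeV
Per nucleon: 1112.426 / 132 = 8.427 MeV

8.43 MeV/nucleon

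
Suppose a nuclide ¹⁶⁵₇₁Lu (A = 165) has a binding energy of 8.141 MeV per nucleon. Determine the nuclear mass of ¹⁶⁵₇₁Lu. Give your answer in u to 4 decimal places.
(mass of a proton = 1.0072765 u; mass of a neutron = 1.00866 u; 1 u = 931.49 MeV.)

164.8886 u

Total binding energy = 165 × 8.141 = 1343.265 MeV
Mass defect = 1343.265 MeV / (931.49 MeV/u) = 1.442061 u
Constituent mass = 71(1.0072765) + 94(1.00866) = 166.3306715 u
Nuclear mass = 166.3306715 − 1.442061 = 164.8886105 u ≈ 164.8886 u (to 4 decimal places)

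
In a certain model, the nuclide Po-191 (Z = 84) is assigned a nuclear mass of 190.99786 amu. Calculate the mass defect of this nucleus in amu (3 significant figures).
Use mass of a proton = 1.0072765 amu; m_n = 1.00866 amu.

Mass of separated nucleons = 84(1.0072765) + 107(1.00866) = 84.6112260 + 107.92662 = 192.5378460 amu
Mass defect Δm = 192.5378460 − 190.99786 = 1.5399860 amu

1.54 amu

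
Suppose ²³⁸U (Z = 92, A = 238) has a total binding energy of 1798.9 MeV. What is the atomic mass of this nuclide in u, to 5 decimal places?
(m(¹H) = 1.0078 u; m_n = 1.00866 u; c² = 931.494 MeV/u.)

238.05076 u

Mass defect = 1798.9 MeV / (931.494 MeV/u) = 1.9311987 u
Constituent mass = 92(1.0078) + 146(1.00866) = 239.98196 u
Atomic mass = 239.98196 − 1.9311987 = 238.0507613 u ≈ 238.05076 u (to 5 decimal places)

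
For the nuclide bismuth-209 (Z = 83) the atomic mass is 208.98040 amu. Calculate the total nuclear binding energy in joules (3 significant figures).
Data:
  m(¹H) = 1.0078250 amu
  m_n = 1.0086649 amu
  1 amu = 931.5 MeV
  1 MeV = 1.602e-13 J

With 83 protons and 126 neutrons (A = 209):
Σm = 83·m(¹H) + 126·m_n = 83.6494750 + 127.0917774 = 210.7412524 amu
Δm = 210.7412524 − 208.98040 = 1.7608524 amu
Converting to energy: 1.7608524 amu × 931.5 MeV/amu = 1640.23 MeV
In joules: 1640.23 MeV × 1.602e-13 J/MeV = 2.6276e-10 J

2.63e-10 J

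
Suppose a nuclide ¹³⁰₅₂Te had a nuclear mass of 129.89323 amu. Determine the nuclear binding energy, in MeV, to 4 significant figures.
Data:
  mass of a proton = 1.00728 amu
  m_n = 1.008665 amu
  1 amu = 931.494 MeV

Mass of separated nucleons = 52(1.00728) + 78(1.008665) = 52.37856 + 78.675870 = 131.054430 amu
Mass defect Δm = 131.054430 − 129.89323 = 1.161200 amu
E_B = 1.161200 × 931.494 = 1081.65 MeV

1082 MeV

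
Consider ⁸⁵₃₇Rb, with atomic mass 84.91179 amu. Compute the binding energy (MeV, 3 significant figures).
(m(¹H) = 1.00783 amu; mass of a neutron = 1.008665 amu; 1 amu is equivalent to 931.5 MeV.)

The nucleus contains 37 protons and 85 − 37 = 48 neutrons.
Total constituent mass: 37 × 1.00783 + 48 × 1.008665 = 85.705630 amu
Mass defect Δm = 85.705630 − 84.91179 = 0.793840 amu
Binding energy = Δm·c² = 0.793840 × 931.5 MeV/amu = 739.462 MeV

739 MeV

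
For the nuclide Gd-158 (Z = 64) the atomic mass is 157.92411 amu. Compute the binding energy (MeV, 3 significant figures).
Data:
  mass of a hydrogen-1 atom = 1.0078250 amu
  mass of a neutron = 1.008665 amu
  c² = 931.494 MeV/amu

1300 MeV

Z = 64, so N = A − Z = 158 − 64 = 94.
Mass of separated nucleons = 64(1.0078250) + 94(1.008665) = 64.5008000 + 94.814510 = 159.3153100 amu
The mass defect is 159.3153100 − 157.92411 = 1.3912000 amu.
Converting to energy: 1.3912000 amu × 931.494 MeV/amu = 1295.89 MeV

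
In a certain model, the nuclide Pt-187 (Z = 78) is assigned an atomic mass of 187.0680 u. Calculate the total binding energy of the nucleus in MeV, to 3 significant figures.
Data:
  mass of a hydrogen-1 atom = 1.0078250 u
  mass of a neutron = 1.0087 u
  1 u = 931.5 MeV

1390 MeV

Mass of separated nucleons = 78(1.0078250) + 109(1.0087) = 78.6103500 + 109.9483 = 188.5586500 u
Mass defect Δm = 188.5586500 − 187.0680 = 1.4906500 u
Converting to energy: 1.4906500 u × 931.5 MeV/u = 1388.54 MeV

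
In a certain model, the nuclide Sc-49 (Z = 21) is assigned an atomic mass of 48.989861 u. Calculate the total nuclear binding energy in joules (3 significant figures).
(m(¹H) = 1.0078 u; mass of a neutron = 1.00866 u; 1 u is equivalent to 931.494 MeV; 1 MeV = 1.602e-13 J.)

6.21e-11 J

With 21 protons and 28 neutrons (A = 49):
Total constituent mass: 21 × 1.0078 + 28 × 1.00866 = 49.40628 u
Mass defect Δm = 49.40628 − 48.989861 = 0.416419 u
Binding energy = Δm·c² = 0.416419 × 931.494 MeV/u = 387.892 MeV
In joules: 387.892 MeV × 1.602e-13 J/MeV = 6.2140e-11 J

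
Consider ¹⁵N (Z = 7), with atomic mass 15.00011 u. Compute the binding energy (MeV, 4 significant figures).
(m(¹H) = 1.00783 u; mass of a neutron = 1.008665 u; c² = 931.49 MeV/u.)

115.5 MeV

Z = 7, so N = A − Z = 15 − 7 = 8.
Mass of separated nucleons = 7(1.00783) + 8(1.008665) = 7.05481 + 8.069320 = 15.124130 u
The mass defect is 15.124130 − 15.00011 = 0.124020 u.
Binding energy = Δm·c² = 0.124020 × 931.49 MeV/u = 115.523 MeV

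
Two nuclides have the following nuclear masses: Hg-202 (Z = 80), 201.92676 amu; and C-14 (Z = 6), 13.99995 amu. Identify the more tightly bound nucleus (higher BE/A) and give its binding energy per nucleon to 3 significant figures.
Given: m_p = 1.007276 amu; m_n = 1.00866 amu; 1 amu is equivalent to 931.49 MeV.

Hg-202; 7.89 MeV/nucleon

Hg-202: Σm = 80(1.007276) + 122(1.00866) = 203.638600 amu; Δm = 1.711840 amu; E_B = 1594.6 MeV; E_B/A = 7.894 MeV
C-14: Σm = 6(1.007276) + 8(1.00866) = 14.112936 amu; Δm = 0.112986 amu; E_B = 105.25 MeV; E_B/A = 7.518 MeV
Hg-202 has the higher binding energy per nucleon, so it is the more tightly bound nucleus.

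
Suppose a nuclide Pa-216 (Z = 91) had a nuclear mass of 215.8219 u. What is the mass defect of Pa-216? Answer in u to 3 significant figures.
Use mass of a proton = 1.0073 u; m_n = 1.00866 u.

The nucleus contains 91 protons and 216 − 91 = 125 neutrons.
Σm = 91·m_p + 125·m_n = 91.6643 + 126.08250 = 217.74680 u
The mass defect is 217.74680 − 215.8219 = 1.92490 u.

1.92 u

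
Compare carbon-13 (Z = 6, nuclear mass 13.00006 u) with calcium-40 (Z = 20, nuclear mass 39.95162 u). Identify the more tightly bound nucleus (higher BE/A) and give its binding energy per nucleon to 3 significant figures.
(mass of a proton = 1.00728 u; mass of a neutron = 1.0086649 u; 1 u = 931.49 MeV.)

carbon-13: Σm = 6(1.00728) + 7(1.0086649) = 13.1043343 u; Δm = 0.1042743 u; E_B = 97.130 MeV; E_B/A = 7.472 MeV
calcium-40: Σm = 20(1.00728) + 20(1.0086649) = 40.3188980 u; Δm = 0.3672780 u; E_B = 342.12 MeV; E_B/A = 8.553 MeV
calcium-40 has the higher binding energy per nucleon, so it is the more tightly bound nucleus.

calcium-40; 8.55 MeV/nucleon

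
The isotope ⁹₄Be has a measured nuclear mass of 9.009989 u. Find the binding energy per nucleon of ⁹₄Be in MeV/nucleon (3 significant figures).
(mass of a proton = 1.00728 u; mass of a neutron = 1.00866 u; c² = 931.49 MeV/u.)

6.46 MeV/nucleon

Σm = 4·m_p + 5·m_n = 4.02912 + 5.04330 = 9.07242 u
Mass defect Δm = 9.07242 − 9.009989 = 0.062431 u
E_B = 0.062431 × 931.49 = 58.1539 MeV
Per nucleon: 58.1539 / 9 = 6.462 MeV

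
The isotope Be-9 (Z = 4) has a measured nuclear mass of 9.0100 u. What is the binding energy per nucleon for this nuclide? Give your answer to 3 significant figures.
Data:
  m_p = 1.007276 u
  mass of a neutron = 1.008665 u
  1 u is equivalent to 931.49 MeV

Z = 4, so N = A − Z = 9 − 4 = 5.
Mass of separated nucleons = 4(1.007276) + 5(1.008665) = 4.029104 + 5.043325 = 9.072429 u
Mass defect Δm = 9.072429 − 9.0100 = 0.062429 u
Converting to energy: 0.062429 u × 931.49 MeV/u = 58.1520 MeV
Per nucleon: 58.1520 / 9 = 6.461 MeV

6.46 MeV/nucleon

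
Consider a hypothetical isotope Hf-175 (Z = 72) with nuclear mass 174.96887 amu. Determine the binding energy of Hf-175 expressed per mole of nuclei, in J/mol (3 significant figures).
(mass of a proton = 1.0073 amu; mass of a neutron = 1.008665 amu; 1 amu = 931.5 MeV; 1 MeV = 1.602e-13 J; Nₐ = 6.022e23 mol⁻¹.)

With 72 protons and 103 neutrons (A = 175):
Σm = 72·m_p + 103·m_n = 72.5256 + 103.892495 = 176.418095 amu
Δm = 176.418095 − 174.96887 = 1.449225 amu
Converting to energy: 1.449225 amu × 931.5 MeV/amu = 1349.95 MeV
Per nucleus in joules: 1349.95 MeV × 1.602e-13 J/MeV = 2.1626e-10 J
Per mole: 2.1626e-10 J × 6.022e23 mol⁻¹ = 1.3023e+14 J/mol

1.30e+14 J/mol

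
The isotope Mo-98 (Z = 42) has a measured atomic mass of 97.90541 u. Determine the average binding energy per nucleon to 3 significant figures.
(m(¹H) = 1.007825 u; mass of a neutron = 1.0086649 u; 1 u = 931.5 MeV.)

Z = 42, so N = A − Z = 98 − 42 = 56.
Total constituent mass: 42 × 1.007825 + 56 × 1.0086649 = 98.8138844 u
Mass defect Δm = 98.8138844 − 97.90541 = 0.9084744 u
Binding energy = Δm·c² = 0.9084744 × 931.5 MeV/u = 846.244 MeV
Per nucleon: 846.244 / 98 = 8.635 MeV

8.64 MeV/nucleon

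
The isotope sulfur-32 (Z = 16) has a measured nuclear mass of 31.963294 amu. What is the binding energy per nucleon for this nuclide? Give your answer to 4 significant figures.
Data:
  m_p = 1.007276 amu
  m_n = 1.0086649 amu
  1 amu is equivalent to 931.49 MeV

8.493 MeV/nucleon

With 16 protons and 16 neutrons (A = 32):
Total constituent mass: 16 × 1.007276 + 16 × 1.0086649 = 32.2550544 amu
Mass defect Δm = 32.2550544 − 31.963294 = 0.2917604 amu
Converting to energy: 0.2917604 amu × 931.49 MeV/amu = 271.772 MeV
Dividing by A = 32 gives 8.493 MeV per nucleon.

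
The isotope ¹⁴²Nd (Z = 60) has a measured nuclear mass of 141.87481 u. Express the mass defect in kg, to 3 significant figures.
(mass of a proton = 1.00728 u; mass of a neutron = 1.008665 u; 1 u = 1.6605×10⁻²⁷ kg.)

2.11e-27 kg

Z = 60, so N = A − Z = 142 − 60 = 82.
Σm = 60·m_p + 82·m_n = 60.43680 + 82.710530 = 143.147330 u
Mass defect Δm = 143.147330 − 141.87481 = 1.272520 u
In SI units: 1.272520 u × 1.6605×10⁻²⁷ kg/u = 2.1130e-27 kg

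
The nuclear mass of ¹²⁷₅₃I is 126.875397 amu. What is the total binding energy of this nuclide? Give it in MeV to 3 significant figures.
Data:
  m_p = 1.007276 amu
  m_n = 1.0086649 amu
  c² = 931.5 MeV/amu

1070 MeV

Total constituent mass: 53 × 1.007276 + 74 × 1.0086649 = 128.0268306 amu
Mass defect Δm = 128.0268306 − 126.875397 = 1.1514336 amu
E_B = 1.1514336 × 931.5 = 1072.56 MeV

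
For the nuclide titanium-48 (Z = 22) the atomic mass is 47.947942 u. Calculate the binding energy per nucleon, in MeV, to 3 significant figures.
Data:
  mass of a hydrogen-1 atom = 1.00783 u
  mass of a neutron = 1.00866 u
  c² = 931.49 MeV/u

With 22 protons and 26 neutrons (A = 48):
Σm = 22·m(¹H) + 26·m_n = 22.17226 + 26.22516 = 48.39742 u
Δm = 48.39742 − 47.947942 = 0.449478 u
Converting to energy: 0.449478 u × 931.49 MeV/u = 418.684 MeV
Per nucleon: 418.684 / 48 = 8.723 MeV

8.72 MeV/nucleon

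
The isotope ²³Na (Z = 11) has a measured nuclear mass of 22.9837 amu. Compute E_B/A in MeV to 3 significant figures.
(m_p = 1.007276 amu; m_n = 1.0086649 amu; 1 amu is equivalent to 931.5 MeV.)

8.11 MeV/nucleon

With 11 protons and 12 neutrons (A = 23):
Mass of separated nucleons = 11(1.007276) + 12(1.0086649) = 11.080036 + 12.1039788 = 23.1840148 amu
Mass defect Δm = 23.1840148 − 22.9837 = 0.2003148 amu
Binding energy = Δm·c² = 0.2003148 × 931.5 MeV/amu = 186.593 MeV
Dividing by A = 23 gives 8.113 MeV per nucleon.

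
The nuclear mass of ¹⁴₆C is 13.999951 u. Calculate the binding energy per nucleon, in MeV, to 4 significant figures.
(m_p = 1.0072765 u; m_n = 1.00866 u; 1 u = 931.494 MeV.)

7.518 MeV/nucleon

With 6 protons and 8 neutrons (A = 14):
Mass of separated nucleons = 6(1.0072765) + 8(1.00866) = 6.0436590 + 8.06928 = 14.1129390 u
Mass defect Δm = 14.1129390 − 13.999951 = 0.1129880 u
E_B = 0.1129880 × 931.494 = 105.248 MeV
Per nucleon: 105.248 / 14 = 7.518 MeV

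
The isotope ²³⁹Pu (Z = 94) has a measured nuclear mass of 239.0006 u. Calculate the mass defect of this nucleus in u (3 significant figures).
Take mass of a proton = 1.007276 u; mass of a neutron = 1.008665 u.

With 94 protons and 145 neutrons (A = 239):
Σm = 94·m_p + 145·m_n = 94.683944 + 146.256425 = 240.940369 u
The mass defect is 240.940369 − 239.0006 = 1.939769 u.

1.94 u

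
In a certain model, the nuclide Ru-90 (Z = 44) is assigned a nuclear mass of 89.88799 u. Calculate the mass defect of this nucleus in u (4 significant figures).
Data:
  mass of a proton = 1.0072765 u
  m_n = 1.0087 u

0.8324 u

Z = 44, so N = A − Z = 90 − 44 = 46.
Mass of separated nucleons = 44(1.0072765) + 46(1.0087) = 44.3201660 + 46.4002 = 90.7203660 u
Mass defect Δm = 90.7203660 − 89.88799 = 0.8323760 u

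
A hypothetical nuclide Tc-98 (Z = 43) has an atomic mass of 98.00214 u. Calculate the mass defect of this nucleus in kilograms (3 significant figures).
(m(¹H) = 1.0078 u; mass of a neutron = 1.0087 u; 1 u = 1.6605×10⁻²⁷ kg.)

Mass of separated nucleons = 43(1.0078) + 55(1.0087) = 43.3354 + 55.4785 = 98.8139 u
The mass defect is 98.8139 − 98.00214 = 0.81176 u.
In SI units: 0.81176 u × 1.6605×10⁻²⁷ kg/u = 1.3479e-27 kg

1.35e-27 kg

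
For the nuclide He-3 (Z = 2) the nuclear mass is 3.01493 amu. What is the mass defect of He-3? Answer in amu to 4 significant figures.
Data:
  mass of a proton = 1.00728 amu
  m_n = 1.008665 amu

0.008295 amu

Mass of separated nucleons = 2(1.00728) + 1(1.008665) = 2.01456 + 1.008665 = 3.023225 amu
The mass defect is 3.023225 − 3.01493 = 0.008295 amu.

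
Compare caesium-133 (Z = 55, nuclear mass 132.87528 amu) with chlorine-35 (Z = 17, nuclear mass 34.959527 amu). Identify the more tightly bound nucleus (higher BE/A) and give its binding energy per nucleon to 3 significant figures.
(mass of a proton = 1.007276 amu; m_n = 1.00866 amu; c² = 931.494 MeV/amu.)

caesium-133: Σm = 55(1.007276) + 78(1.00866) = 134.075660 amu; Δm = 1.200380 amu; E_B = 1118.1 MeV; E_B/A = 8.407 MeV
chlorine-35: Σm = 17(1.007276) + 18(1.00866) = 35.279572 amu; Δm = 0.320045 amu; E_B = 298.12 MeV; E_B/A = 8.518 MeV
chlorine-35 has the higher binding energy per nucleon, so it is the more tightly bound nucleus.

chlorine-35; 8.52 MeV/nucleon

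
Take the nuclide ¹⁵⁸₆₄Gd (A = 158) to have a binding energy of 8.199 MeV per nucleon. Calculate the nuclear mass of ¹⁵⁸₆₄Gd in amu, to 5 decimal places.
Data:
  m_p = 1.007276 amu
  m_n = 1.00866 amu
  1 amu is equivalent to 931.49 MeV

157.88898 amu

Total binding energy = 158 × 8.199 = 1295.442 MeV
Mass defect = 1295.442 MeV / (931.49 MeV/amu) = 1.3907202 amu
Constituent mass = 64(1.007276) + 94(1.00866) = 159.279704 amu
Nuclear mass = 159.279704 − 1.3907202 = 157.8889838 amu ≈ 157.88898 amu (to 5 decimal places)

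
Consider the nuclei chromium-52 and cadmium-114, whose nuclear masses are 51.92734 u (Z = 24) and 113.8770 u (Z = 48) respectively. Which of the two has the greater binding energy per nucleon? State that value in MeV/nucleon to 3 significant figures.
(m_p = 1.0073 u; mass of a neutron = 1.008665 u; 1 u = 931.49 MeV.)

chromium-52: Σm = 24(1.0073) + 28(1.008665) = 52.417820 u; Δm = 0.490480 u; E_B = 456.88 MeV; E_B/A = 8.786 MeV
cadmium-114: Σm = 48(1.0073) + 66(1.008665) = 114.922290 u; Δm = 1.045290 u; E_B = 973.68 MeV; E_B/A = 8.541 MeV
chromium-52 has the higher binding energy per nucleon, so it is the more tightly bound nucleus.

chromium-52; 8.79 MeV/nucleon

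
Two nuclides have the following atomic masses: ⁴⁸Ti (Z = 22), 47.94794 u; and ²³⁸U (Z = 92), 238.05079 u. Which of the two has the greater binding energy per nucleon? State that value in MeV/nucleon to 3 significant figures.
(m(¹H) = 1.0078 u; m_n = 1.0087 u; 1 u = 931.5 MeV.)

⁴⁸Ti: Σm = 22(1.0078) + 26(1.0087) = 48.3978 u; Δm = 0.44986 u; E_B = 419.04 MeV; E_B/A = 8.730 MeV
²³⁸U: Σm = 92(1.0078) + 146(1.0087) = 239.9878 u; Δm = 1.93701 u; E_B = 1804.3 MeV; E_B/A = 7.581 MeV
⁴⁸Ti has the higher binding energy per nucleon, so it is the more tightly bound nucleus.

⁴⁸Ti; 8.73 MeV/nucleon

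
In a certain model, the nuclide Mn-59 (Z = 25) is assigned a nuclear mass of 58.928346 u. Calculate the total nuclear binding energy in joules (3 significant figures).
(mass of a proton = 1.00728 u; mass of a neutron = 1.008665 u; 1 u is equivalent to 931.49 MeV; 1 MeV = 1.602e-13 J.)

Total constituent mass: 25 × 1.00728 + 34 × 1.008665 = 59.476610 u
Δm = 59.476610 − 58.928346 = 0.548264 u
Binding energy = Δm·c² = 0.548264 × 931.49 MeV/u = 510.702 MeV
In joules: 510.702 MeV × 1.602e-13 J/MeV = 8.1814e-11 J

8.18e-11 J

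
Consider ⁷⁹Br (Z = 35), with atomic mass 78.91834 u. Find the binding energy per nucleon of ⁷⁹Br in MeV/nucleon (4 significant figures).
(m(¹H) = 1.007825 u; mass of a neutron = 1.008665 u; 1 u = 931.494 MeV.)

Z = 35, so N = A − Z = 79 − 35 = 44.
Mass of separated nucleons = 35(1.007825) + 44(1.008665) = 35.273875 + 44.381260 = 79.655135 u
Δm = 79.655135 − 78.91834 = 0.736795 u
E_B = 0.736795 × 931.494 = 686.320 MeV
Dividing by A = 79 gives 8.688 MeV per nucleon.

8.688 MeV/nucleon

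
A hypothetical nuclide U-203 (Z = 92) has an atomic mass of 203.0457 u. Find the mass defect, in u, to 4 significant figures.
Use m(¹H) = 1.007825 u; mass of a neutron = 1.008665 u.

1.636 u

With 92 protons and 111 neutrons (A = 203):
Total constituent mass: 92 × 1.007825 + 111 × 1.008665 = 204.681715 u
The mass defect is 204.681715 − 203.0457 = 1.636015 u.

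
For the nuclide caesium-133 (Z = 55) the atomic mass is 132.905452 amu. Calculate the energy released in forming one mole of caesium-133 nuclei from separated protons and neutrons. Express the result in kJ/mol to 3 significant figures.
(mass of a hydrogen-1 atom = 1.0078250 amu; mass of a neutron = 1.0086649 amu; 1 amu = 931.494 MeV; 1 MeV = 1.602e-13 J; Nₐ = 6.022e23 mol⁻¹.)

1.08e+11 kJ/mol

With 55 protons and 78 neutrons (A = 133):
Mass of separated nucleons = 55(1.0078250) + 78(1.0086649) = 55.4303750 + 78.6758622 = 134.1062372 amu
Mass defect Δm = 134.1062372 − 132.905452 = 1.2007852 amu
E_B = 1.2007852 × 931.494 = 1118.52 MeV
Per nucleus in joules: 1118.52 MeV × 1.602e-13 J/MeV = 1.7919e-10 J
Per mole: 1.7919e-10 J × 6.022e23 mol⁻¹ = 1.0791e+14 J/mol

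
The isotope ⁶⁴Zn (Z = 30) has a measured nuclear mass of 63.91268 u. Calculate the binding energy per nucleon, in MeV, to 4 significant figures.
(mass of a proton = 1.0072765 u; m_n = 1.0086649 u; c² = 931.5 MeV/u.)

Total constituent mass: 30 × 1.0072765 + 34 × 1.0086649 = 64.5129016 u
Mass defect Δm = 64.5129016 − 63.91268 = 0.6002216 u
Binding energy = Δm·c² = 0.6002216 × 931.5 MeV/u = 559.106 MeV
Dividing by A = 64 gives 8.736 MeV per nucleon.

8.736 MeV/nucleon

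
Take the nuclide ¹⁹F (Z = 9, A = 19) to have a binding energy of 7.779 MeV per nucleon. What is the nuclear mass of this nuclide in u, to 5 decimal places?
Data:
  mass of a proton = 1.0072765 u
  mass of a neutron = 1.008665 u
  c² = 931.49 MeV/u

Total binding energy = 19 × 7.779 = 147.801 MeV
Mass defect = 147.801 MeV / (931.49 MeV/u) = 0.1586716 u
Constituent mass = 9(1.0072765) + 10(1.008665) = 19.1521385 u
Nuclear mass = 19.1521385 − 0.1586716 = 18.9934669 u ≈ 18.99347 u (to 5 decimal places)

18.99347 u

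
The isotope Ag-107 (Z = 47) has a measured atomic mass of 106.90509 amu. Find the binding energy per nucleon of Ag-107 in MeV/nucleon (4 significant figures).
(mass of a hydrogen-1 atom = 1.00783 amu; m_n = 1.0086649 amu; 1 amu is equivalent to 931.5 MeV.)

The nucleus contains 47 protons and 107 − 47 = 60 neutrons.
Total constituent mass: 47 × 1.00783 + 60 × 1.0086649 = 107.8879040 amu
Δm = 107.8879040 − 106.90509 = 0.9828140 amu
E_B = 0.9828140 × 931.5 = 915.491 MeV
Per nucleon: 915.491 / 107 = 8.556 MeV

8.556 MeV/nucleon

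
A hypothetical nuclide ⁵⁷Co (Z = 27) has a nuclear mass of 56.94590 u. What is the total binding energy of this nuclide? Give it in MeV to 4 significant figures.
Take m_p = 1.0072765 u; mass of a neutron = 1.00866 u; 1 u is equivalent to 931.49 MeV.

475.4 MeV

Mass of separated nucleons = 27(1.0072765) + 30(1.00866) = 27.1964655 + 30.25980 = 57.4562655 u
Δm = 57.4562655 − 56.94590 = 0.5103655 u
Converting to energy: 0.5103655 u × 931.49 MeV/u = 475.400 MeV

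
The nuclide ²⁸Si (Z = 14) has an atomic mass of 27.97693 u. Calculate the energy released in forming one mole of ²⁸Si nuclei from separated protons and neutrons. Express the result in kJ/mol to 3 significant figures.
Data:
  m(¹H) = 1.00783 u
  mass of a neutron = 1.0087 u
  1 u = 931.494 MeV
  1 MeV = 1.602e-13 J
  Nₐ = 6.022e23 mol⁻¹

2.29e+10 kJ/mol

The nucleus contains 14 protons and 28 − 14 = 14 neutrons.
Mass of separated nucleons = 14(1.00783) + 14(1.0087) = 14.10962 + 14.1218 = 28.23142 u
The mass defect is 28.23142 − 27.97693 = 0.25449 u.
Converting to energy: 0.25449 u × 931.494 MeV/u = 237.056 MeV
Per nucleus in joules: 237.056 MeV × 1.602e-13 J/MeV = 3.7976e-11 J
Per mole: 3.7976e-11 J × 6.022e23 mol⁻¹ = 2.2869e+13 J/mol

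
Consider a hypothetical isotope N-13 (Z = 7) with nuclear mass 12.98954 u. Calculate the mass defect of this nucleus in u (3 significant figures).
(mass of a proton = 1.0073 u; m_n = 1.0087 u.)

0.114 u

With 7 protons and 6 neutrons (A = 13):
Total constituent mass: 7 × 1.0073 + 6 × 1.0087 = 13.1033 u
Δm = 13.1033 − 12.98954 = 0.11376 u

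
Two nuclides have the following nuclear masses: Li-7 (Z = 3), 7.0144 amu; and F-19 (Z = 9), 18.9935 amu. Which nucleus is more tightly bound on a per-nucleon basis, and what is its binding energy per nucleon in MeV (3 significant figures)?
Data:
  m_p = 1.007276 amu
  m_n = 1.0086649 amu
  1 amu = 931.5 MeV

F-19; 7.78 MeV/nucleon

Li-7: Σm = 3(1.007276) + 4(1.0086649) = 7.0564876 amu; Δm = 0.0420876 amu; E_B = 39.205 MeV; E_B/A = 5.601 MeV
F-19: Σm = 9(1.007276) + 10(1.0086649) = 19.1521330 amu; Δm = 0.1586330 amu; E_B = 147.77 MeV; E_B/A = 7.777 MeV
F-19 has the higher binding energy per nucleon, so it is the more tightly bound nucleus.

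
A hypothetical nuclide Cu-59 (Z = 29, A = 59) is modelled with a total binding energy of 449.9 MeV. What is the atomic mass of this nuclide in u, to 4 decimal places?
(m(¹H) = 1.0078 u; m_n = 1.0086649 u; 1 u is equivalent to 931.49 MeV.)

Mass defect = 449.9 MeV / (931.49 MeV/u) = 0.482990 u
Constituent mass = 29(1.0078) + 30(1.0086649) = 59.4861470 u
Atomic mass = 59.4861470 − 0.482990 = 59.0031570 u ≈ 59.0032 u (to 4 decimal places)

59.0032 u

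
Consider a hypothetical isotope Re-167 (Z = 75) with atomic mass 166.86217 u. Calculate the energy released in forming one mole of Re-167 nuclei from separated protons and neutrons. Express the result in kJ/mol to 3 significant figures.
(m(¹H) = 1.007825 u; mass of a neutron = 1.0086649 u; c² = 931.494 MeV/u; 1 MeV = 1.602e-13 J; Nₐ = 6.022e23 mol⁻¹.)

1.37e+11 kJ/mol

Σm = 75·m(¹H) + 92·m_n = 75.586875 + 92.7971708 = 168.3840458 u
The mass defect is 168.3840458 − 166.86217 = 1.5218758 u.
Converting to energy: 1.5218758 u × 931.494 MeV/u = 1417.62 MeV
Per nucleus in joules: 1417.62 MeV × 1.602e-13 J/MeV = 2.2710e-10 J
Per mole: 2.2710e-10 J × 6.022e23 mol⁻¹ = 1.3676e+14 J/mol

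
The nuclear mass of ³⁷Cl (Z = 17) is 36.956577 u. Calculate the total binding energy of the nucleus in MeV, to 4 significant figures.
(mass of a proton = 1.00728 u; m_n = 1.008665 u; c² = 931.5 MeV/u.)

The nucleus contains 17 protons and 37 − 17 = 20 neutrons.
Σm = 17·m_p + 20·m_n = 17.12376 + 20.173300 = 37.297060 u
Δm = 37.297060 − 36.956577 = 0.340483 u
Converting to energy: 0.340483 u × 931.5 MeV/u = 317.160 MeV

317.2 MeV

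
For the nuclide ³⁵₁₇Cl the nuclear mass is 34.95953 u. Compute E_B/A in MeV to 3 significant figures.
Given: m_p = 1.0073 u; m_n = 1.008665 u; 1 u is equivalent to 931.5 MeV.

8.53 MeV/nucleon

Σm = 17·m_p + 18·m_n = 17.1241 + 18.155970 = 35.280070 u
The mass defect is 35.280070 − 34.95953 = 0.320540 u.
Binding energy = Δm·c² = 0.320540 × 931.5 MeV/u = 298.583 MeV
BE/A = 298.583 MeV / 35 = 8.531 MeV/nucleon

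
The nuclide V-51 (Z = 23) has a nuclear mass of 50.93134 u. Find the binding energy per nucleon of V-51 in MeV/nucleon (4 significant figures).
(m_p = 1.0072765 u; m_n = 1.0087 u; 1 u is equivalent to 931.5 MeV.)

8.760 MeV/nucleon

The nucleus contains 23 protons and 51 − 23 = 28 neutrons.
Σm = 23·m_p + 28·m_n = 23.1673595 + 28.2436 = 51.4109595 u
Mass defect Δm = 51.4109595 − 50.93134 = 0.4796195 u
Converting to energy: 0.4796195 u × 931.5 MeV/u = 446.766 MeV
BE/A = 446.766 MeV / 51 = 8.760 MeV/nucleon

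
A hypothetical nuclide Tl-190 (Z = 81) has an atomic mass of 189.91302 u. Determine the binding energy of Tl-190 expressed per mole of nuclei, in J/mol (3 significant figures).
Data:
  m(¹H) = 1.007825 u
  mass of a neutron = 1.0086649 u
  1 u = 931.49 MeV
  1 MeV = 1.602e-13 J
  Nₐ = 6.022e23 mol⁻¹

1.50e+14 J/mol

With 81 protons and 109 neutrons (A = 190):
Total constituent mass: 81 × 1.007825 + 109 × 1.0086649 = 191.5782991 u
Δm = 191.5782991 − 189.91302 = 1.6652791 u
Binding energy = Δm·c² = 1.6652791 × 931.49 MeV/u = 1551.19 MeV
Per nucleus in joules: 1551.19 MeV × 1.602e-13 J/MeV = 2.4850e-10 J
Per mole: 2.4850e-10 J × 6.022e23 mol⁻¹ = 1.4965e+14 J/mol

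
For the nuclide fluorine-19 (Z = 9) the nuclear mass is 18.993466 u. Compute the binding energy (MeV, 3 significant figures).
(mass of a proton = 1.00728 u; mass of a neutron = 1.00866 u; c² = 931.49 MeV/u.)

148 MeV

Z = 9, so N = A − Z = 19 − 9 = 10.
Total constituent mass: 9 × 1.00728 + 10 × 1.00866 = 19.15212 u
The mass defect is 19.15212 − 18.993466 = 0.158654 u.
Converting to energy: 0.158654 u × 931.49 MeV/u = 147.785 MeV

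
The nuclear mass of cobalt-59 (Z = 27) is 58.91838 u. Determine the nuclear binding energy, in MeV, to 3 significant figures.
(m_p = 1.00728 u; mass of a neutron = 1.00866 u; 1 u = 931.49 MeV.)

Z = 27, so N = A − Z = 59 − 27 = 32.
Total constituent mass: 27 × 1.00728 + 32 × 1.00866 = 59.47368 u
Mass defect Δm = 59.47368 − 58.91838 = 0.55530 u
Converting to energy: 0.55530 u × 931.49 MeV/u = 517.256 MeV

517 MeV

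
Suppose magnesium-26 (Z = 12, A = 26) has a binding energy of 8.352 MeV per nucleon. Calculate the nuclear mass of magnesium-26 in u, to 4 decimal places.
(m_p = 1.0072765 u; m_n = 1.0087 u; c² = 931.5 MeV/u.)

25.9760 u

Total binding energy = 26 × 8.352 = 217.152 MeV
Mass defect = 217.152 MeV / (931.5 MeV/u) = 0.233121 u
Constituent mass = 12(1.0072765) + 14(1.0087) = 26.2091180 u
Nuclear mass = 26.2091180 − 0.233121 = 25.9759970 u ≈ 25.9760 u (to 4 decimal places)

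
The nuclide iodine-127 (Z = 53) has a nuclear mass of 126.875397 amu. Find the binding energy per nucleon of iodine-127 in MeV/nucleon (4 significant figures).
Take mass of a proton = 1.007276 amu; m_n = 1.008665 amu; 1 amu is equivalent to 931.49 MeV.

Mass of separated nucleons = 53(1.007276) + 74(1.008665) = 53.385628 + 74.641210 = 128.026838 amu
Δm = 128.026838 − 126.875397 = 1.151441 amu
Binding energy = Δm·c² = 1.151441 × 931.49 MeV/amu = 1072.56 MeV
Per nucleon: 1072.56 / 127 = 8.445 MeV

8.445 MeV/nucleon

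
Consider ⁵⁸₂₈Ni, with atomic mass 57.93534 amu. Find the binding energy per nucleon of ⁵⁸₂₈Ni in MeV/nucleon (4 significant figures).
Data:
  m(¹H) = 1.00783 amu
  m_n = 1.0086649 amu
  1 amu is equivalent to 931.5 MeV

Mass of separated nucleons = 28(1.00783) + 30(1.0086649) = 28.21924 + 30.2599470 = 58.4791870 amu
The mass defect is 58.4791870 − 57.93534 = 0.5438470 amu.
Converting to energy: 0.5438470 amu × 931.5 MeV/amu = 506.593 MeV
Per nucleon: 506.593 / 58 = 8.734 MeV

8.734 MeV/nucleon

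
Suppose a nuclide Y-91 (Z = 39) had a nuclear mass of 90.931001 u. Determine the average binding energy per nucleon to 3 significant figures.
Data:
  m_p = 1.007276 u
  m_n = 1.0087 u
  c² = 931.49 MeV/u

Z = 39, so N = A − Z = 91 − 39 = 52.
Mass of separated nucleons = 39(1.007276) + 52(1.0087) = 39.283764 + 52.4524 = 91.736164 u
The mass defect is 91.736164 − 90.931001 = 0.805163 u.
Binding energy = Δm·c² = 0.805163 × 931.49 MeV/u = 750.001 MeV
Dividing by A = 91 gives 8.242 MeV per nucleon.

8.24 MeV/nucleon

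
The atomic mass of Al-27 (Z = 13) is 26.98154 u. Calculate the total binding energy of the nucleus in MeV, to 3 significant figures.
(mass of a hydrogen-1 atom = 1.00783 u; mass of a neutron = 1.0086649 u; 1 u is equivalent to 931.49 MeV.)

225 MeV

Σm = 13·m(¹H) + 14·m_n = 13.10179 + 14.1213086 = 27.2230986 u
Δm = 27.2230986 − 26.98154 = 0.2415586 u
Binding energy = Δm·c² = 0.2415586 × 931.49 MeV/u = 225.009 MeV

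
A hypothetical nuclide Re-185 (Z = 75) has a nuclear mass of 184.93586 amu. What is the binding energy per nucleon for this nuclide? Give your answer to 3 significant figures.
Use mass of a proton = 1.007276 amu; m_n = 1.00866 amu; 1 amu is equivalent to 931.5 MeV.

7.87 MeV/nucleon

With 75 protons and 110 neutrons (A = 185):
Σm = 75·m_p + 110·m_n = 75.545700 + 110.95260 = 186.498300 amu
Mass defect Δm = 186.498300 − 184.93586 = 1.562440 amu
E_B = 1.562440 × 931.5 = 1455.41 MeV
BE/A = 1455.41 MeV / 185 = 7.867 MeV/nucleon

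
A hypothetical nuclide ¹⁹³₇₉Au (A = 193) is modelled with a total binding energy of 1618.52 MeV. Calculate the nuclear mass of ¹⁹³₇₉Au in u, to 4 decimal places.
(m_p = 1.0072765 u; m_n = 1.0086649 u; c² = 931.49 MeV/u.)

192.8251 u

Mass defect = 1618.52 MeV / (931.49 MeV/u) = 1.737560 u
Constituent mass = 79(1.0072765) + 114(1.0086649) = 194.5626421 u
Nuclear mass = 194.5626421 − 1.737560 = 192.8250821 u ≈ 192.8251 u (to 4 decimal places)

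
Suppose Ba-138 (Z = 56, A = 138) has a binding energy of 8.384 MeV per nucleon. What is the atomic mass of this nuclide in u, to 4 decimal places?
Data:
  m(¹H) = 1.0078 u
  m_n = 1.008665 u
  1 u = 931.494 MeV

Total binding energy = 138 × 8.384 = 1156.992 MeV
Mass defect = 1156.992 MeV / (931.494 MeV/u) = 1.242082 u
Constituent mass = 56(1.0078) + 82(1.008665) = 139.147330 u
Atomic mass = 139.147330 − 1.242082 = 137.905248 u ≈ 137.9052 u (to 4 decimal places)

137.9052 u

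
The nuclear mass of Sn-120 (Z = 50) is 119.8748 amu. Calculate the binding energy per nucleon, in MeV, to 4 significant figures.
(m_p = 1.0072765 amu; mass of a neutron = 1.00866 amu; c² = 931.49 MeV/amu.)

8.502 MeV/nucleon

With 50 protons and 70 neutrons (A = 120):
Mass of separated nucleons = 50(1.0072765) + 70(1.00866) = 50.3638250 + 70.60620 = 120.9700250 amu
Mass defect Δm = 120.9700250 − 119.8748 = 1.0952250 amu
Binding energy = Δm·c² = 1.0952250 × 931.49 MeV/amu = 1020.19 MeV
Per nucleon: 1020.19 / 120 = 8.502 MeV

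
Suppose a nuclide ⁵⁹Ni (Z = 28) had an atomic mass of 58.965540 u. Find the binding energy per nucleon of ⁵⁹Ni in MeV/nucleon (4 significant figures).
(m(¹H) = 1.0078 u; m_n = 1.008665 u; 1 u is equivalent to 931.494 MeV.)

Total constituent mass: 28 × 1.0078 + 31 × 1.008665 = 59.487015 u
Mass defect Δm = 59.487015 − 58.965540 = 0.521475 u
Binding energy = Δm·c² = 0.521475 × 931.494 MeV/u = 485.751 MeV
Per nucleon: 485.751 / 59 = 8.233 MeV

8.233 MeV/nucleon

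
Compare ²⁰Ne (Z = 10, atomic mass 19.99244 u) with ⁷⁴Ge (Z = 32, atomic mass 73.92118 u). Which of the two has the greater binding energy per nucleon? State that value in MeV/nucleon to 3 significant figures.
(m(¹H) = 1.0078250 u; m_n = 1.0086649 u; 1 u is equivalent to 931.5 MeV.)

⁷⁴Ge; 8.73 MeV/nucleon

²⁰Ne: Σm = 10(1.0078250) + 10(1.0086649) = 20.1648990 u; Δm = 0.1724590 u; E_B = 160.646 MeV; E_B/A = 8.032 MeV
⁷⁴Ge: Σm = 32(1.0078250) + 42(1.0086649) = 74.6143258 u; Δm = 0.6931458 u; E_B = 645.67 MeV; E_B/A = 8.725 MeV
⁷⁴Ge has the higher binding energy per nucleon, so it is the more tightly bound nucleus.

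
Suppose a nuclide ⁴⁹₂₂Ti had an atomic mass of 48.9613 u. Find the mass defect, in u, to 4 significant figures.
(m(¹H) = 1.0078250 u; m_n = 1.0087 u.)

Z = 22, so N = A − Z = 49 − 22 = 27.
Mass of separated nucleons = 22(1.0078250) + 27(1.0087) = 22.1721500 + 27.2349 = 49.4070500 u
Δm = 49.4070500 − 48.9613 = 0.4457500 u

0.4458 u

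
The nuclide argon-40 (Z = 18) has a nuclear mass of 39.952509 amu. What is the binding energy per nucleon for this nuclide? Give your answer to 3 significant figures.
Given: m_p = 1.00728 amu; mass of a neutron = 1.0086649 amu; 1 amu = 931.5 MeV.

The nucleus contains 18 protons and 40 − 18 = 22 neutrons.
Total constituent mass: 18 × 1.00728 + 22 × 1.0086649 = 40.3216678 amu
Δm = 40.3216678 − 39.952509 = 0.3691588 amu
Converting to energy: 0.3691588 amu × 931.5 MeV/amu = 343.871 MeV
Dividing by A = 40 gives 8.597 MeV per nucleon.

8.60 MeV/nucleon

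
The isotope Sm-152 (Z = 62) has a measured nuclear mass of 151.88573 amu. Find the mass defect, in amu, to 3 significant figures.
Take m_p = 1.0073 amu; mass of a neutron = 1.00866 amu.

1.35 amu

Total constituent mass: 62 × 1.0073 + 90 × 1.00866 = 153.23200 amu
The mass defect is 153.23200 − 151.88573 = 1.34627 amu.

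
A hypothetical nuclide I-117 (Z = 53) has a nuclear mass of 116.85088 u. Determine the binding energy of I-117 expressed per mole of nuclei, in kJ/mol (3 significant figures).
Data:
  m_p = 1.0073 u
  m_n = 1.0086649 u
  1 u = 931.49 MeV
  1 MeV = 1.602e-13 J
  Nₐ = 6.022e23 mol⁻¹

9.80e+10 kJ/mol

With 53 protons and 64 neutrons (A = 117):
Mass of separated nucleons = 53(1.0073) + 64(1.0086649) = 53.3869 + 64.5545536 = 117.9414536 u
The mass defect is 117.9414536 − 116.85088 = 1.0905736 u.
Converting to energy: 1.0905736 u × 931.49 MeV/u = 1015.86 MeV
Per nucleus in joules: 1015.86 MeV × 1.602e-13 J/MeV = 1.6274e-10 J
Per mole: 1.6274e-10 J × 6.022e23 mol⁻¹ = 9.8002e+13 J/mol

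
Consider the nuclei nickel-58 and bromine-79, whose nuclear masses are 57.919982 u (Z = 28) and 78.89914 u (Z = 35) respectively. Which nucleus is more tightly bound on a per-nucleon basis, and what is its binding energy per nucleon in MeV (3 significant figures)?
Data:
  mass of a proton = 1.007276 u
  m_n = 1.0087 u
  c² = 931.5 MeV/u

nickel-58; 8.75 MeV/nucleon

nickel-58: Σm = 28(1.007276) + 30(1.0087) = 58.464728 u; Δm = 0.544746 u; E_B = 507.43 MeV; E_B/A = 8.749 MeV
bromine-79: Σm = 35(1.007276) + 44(1.0087) = 79.637460 u; Δm = 0.738320 u; E_B = 687.75 MeV; E_B/A = 8.706 MeV
nickel-58 has the higher binding energy per nucleon, so it is the more tightly bound nucleus.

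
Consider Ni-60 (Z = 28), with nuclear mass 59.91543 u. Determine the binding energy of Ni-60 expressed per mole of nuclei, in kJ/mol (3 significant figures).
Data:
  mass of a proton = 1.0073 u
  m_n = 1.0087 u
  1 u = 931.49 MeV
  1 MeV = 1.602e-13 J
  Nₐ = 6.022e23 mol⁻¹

5.10e+10 kJ/mol

The nucleus contains 28 protons and 60 − 28 = 32 neutrons.
Mass of separated nucleons = 28(1.0073) + 32(1.0087) = 28.2044 + 32.2784 = 60.4828 u
Mass defect Δm = 60.4828 − 59.91543 = 0.56737 u
Converting to energy: 0.56737 u × 931.49 MeV/u = 528.499 MeV
Per nucleus in joules: 528.499 MeV × 1.602e-13 J/MeV = 8.4666e-11 J
Per mole: 8.4666e-11 J × 6.022e23 mol⁻¹ = 5.0986e+13 J/mol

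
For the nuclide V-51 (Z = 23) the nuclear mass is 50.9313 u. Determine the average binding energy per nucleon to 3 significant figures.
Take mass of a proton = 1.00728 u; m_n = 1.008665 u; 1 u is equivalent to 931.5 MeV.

With 23 protons and 28 neutrons (A = 51):
Mass of separated nucleons = 23(1.00728) + 28(1.008665) = 23.16744 + 28.242620 = 51.410060 u
Mass defect Δm = 51.410060 − 50.9313 = 0.478760 u
E_B = 0.478760 × 931.5 = 445.965 MeV
BE/A = 445.965 MeV / 51 = 8.744 MeV/nucleon

8.74 MeV/nucleon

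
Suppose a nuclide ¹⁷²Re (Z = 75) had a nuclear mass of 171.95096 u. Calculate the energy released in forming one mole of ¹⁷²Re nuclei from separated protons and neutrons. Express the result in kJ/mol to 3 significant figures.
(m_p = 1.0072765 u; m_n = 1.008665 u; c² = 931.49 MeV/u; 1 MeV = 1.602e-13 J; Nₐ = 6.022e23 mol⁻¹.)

The nucleus contains 75 protons and 172 − 75 = 97 neutrons.
Mass of separated nucleons = 75(1.0072765) + 97(1.008665) = 75.5457375 + 97.840505 = 173.3862425 u
Mass defect Δm = 173.3862425 − 171.95096 = 1.4352825 u
E_B = 1.4352825 × 931.49 = 1336.95 MeV
Per nucleus in joules: 1336.95 MeV × 1.602e-13 J/MeV = 2.1418e-10 J
Per mole: 2.1418e-10 J × 6.022e23 mol⁻¹ = 1.2898e+14 J/mol

1.29e+11 kJ/mol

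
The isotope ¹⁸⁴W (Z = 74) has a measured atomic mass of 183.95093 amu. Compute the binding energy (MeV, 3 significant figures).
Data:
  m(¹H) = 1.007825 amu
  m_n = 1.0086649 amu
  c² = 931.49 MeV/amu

1470 MeV

Total constituent mass: 74 × 1.007825 + 110 × 1.0086649 = 185.5321890 amu
Δm = 185.5321890 − 183.95093 = 1.5812590 amu
Binding energy = Δm·c² = 1.5812590 × 931.49 MeV/amu = 1472.93 MeV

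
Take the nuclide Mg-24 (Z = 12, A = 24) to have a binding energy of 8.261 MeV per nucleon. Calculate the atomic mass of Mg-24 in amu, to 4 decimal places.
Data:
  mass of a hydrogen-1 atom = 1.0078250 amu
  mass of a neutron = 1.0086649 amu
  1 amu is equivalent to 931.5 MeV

Total binding energy = 24 × 8.261 = 198.264 MeV
Mass defect = 198.264 MeV / (931.5 MeV/amu) = 0.212844 amu
Constituent mass = 12(1.0078250) + 12(1.0086649) = 24.1978788 amu
Atomic mass = 24.1978788 − 0.212844 = 23.9850348 amu ≈ 23.9850 amu (to 4 decimal places)

23.9850 amu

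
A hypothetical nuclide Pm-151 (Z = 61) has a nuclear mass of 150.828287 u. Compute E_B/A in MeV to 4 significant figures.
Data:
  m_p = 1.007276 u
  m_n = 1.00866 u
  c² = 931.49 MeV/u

Z = 61, so N = A − Z = 151 − 61 = 90.
Mass of separated nucleons = 61(1.007276) + 90(1.00866) = 61.443836 + 90.77940 = 152.223236 u
Mass defect Δm = 152.223236 − 150.828287 = 1.394949 u
Binding energy = Δm·c² = 1.394949 × 931.49 MeV/u = 1299.38 MeV
Dividing by A = 151 gives 8.605 MeV per nucleon.

8.605 MeV/nucleon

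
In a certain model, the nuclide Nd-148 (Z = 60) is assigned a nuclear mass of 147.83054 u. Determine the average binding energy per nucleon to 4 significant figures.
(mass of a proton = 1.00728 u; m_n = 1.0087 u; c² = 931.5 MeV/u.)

With 60 protons and 88 neutrons (A = 148):
Σm = 60·m_p + 88·m_n = 60.43680 + 88.7656 = 149.20240 u
Mass defect Δm = 149.20240 − 147.83054 = 1.37186 u
Converting to energy: 1.37186 u × 931.5 MeV/u = 1277.89 MeV
Per nucleon: 1277.89 / 148 = 8.634 MeV

8.634 MeV/nucleon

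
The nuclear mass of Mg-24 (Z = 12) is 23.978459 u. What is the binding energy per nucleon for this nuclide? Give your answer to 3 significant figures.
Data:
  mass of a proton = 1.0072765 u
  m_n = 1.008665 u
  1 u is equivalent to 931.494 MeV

8.26 MeV/nucleon

With 12 protons and 12 neutrons (A = 24):
Σm = 12·m_p + 12·m_n = 12.0873180 + 12.103980 = 24.1912980 u
The mass defect is 24.1912980 − 23.978459 = 0.2128390 u.
Converting to energy: 0.2128390 u × 931.494 MeV/u = 198.258 MeV
Per nucleon: 198.258 / 24 = 8.261 MeV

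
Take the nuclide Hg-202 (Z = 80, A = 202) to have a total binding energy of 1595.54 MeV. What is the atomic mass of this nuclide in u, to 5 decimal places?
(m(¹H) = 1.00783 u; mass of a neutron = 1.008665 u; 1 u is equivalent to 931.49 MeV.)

201.97064 u

Mass defect = 1595.54 MeV / (931.49 MeV/u) = 1.7128901 u
Constituent mass = 80(1.00783) + 122(1.008665) = 203.683530 u
Atomic mass = 203.683530 − 1.7128901 = 201.9706399 u ≈ 201.97064 u (to 5 decimal places)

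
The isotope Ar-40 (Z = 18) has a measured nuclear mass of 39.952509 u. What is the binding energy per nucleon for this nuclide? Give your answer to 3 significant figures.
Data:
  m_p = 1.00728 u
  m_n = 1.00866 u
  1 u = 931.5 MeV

8.59 MeV/nucleon

The nucleus contains 18 protons and 40 − 18 = 22 neutrons.
Mass of separated nucleons = 18(1.00728) + 22(1.00866) = 18.13104 + 22.19052 = 40.32156 u
The mass defect is 40.32156 − 39.952509 = 0.369051 u.
E_B = 0.369051 × 931.5 = 343.771 MeV
BE/A = 343.771 MeV / 40 = 8.594 MeV/nucleon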